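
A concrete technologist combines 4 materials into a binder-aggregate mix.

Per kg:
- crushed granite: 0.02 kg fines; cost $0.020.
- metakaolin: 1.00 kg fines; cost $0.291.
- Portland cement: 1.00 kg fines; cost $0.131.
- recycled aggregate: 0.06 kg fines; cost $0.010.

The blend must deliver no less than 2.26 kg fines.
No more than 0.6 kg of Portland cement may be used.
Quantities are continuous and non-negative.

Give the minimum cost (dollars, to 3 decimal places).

This is a linear program. Let x1 = kg of crushed granite, x2 = kg of metakaolin, x3 = kg of Portland cement, x4 = kg of recycled aggregate.
Minimise 0.02x1 + 0.291x2 + 0.131x3 + 0.01x4 s.t.:
  0.02x1 + 1x2 + 1x3 + 0.06x4 ≥ 2.26   (fines)
  x3 ≤ 0.6
  x1, x2, x3, x4 ≥ 0.
The cheapest feasible vertex uses only Portland cement, recycled aggregate; crushed granite, metakaolin are not used. The fines and the Portland cement cap requirements are met with equality.
Optimal quantities: Portland cement = 0.6 kg, recycled aggregate = 27.67 kg.
Hence cost = 0.131·0.6 + 0.01·27.67 = $0.35530.

$0.355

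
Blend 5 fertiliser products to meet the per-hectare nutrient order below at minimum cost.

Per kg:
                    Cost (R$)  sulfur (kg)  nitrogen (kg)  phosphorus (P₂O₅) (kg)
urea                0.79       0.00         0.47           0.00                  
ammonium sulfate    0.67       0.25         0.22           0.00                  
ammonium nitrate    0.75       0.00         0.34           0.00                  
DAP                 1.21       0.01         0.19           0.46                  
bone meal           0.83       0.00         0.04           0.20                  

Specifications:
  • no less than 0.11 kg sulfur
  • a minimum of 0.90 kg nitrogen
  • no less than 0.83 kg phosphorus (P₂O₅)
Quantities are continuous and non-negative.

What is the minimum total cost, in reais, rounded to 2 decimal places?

R$3.23

Treat it as an LP. Let x1 = kg of urea, x2 = kg of ammonium sulfate, x3 = kg of ammonium nitrate, x4 = kg of DAP, x5 = kg of bone meal.
Minimize 0.79x1 + 0.67x2 + 0.75x3 + 1.21x4 + 0.83x5 subject to:
  0.25x2 + 0.01x4 ≥ 0.11   (sulfur)
  0.47x1 + 0.22x2 + 0.34x3 + 0.19x4 + 0.04x5 ≥ 0.9   (nitrogen)
  0.46x4 + 0.2x5 ≥ 0.83   (phosphorus (P₂O₅))
  x1, x2, x3, x4, x5 ≥ 0.
The cheapest feasible vertex uses only urea, ammonium sulfate, DAP; ammonium nitrate, bone meal are not used. Binding constraints: sulfur, nitrogen, phosphorus (P₂O₅).
Optimal quantities: urea = 1.013 kg, ammonium sulfate = 0.3678 kg, DAP = 1.804 kg.
Objective = 0.79·1.013 + 0.67·0.3678 + 1.21·1.804 = 3.2295.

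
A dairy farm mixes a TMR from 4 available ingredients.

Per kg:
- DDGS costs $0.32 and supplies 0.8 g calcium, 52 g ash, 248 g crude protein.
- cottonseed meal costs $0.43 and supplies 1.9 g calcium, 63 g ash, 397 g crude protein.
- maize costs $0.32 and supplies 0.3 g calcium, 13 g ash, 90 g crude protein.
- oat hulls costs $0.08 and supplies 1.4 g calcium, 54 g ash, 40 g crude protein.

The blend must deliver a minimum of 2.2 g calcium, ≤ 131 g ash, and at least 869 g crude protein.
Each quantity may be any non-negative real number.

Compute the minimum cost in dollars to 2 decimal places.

Let x1 = kg of DDGS, x2 = kg of cottonseed meal, x3 = kg of maize, x4 = kg of oat hulls.
Minimise 0.32x1 + 0.43x2 + 0.32x3 + 0.08x4 s.t.:
  0.8x1 + 1.9x2 + 0.3x3 + 1.4x4 ≥ 2.2   (calcium)
  52x1 + 63x2 + 13x3 + 54x4 ≤ 131   (ash)
  248x1 + 397x2 + 90x3 + 40x4 ≥ 869   (crude protein)
  x1, x2, x3, x4 ≥ 0.
The minimum-cost mix takes nothing from DDGS, oat hulls — only cottonseed meal, maize. The ash and crude protein requirements are met with equality.
So cottonseed meal = 0.9686 kg, maize = 5.383 kg.
Cost = 0.43·0.9686 + 0.32·5.383 = 2.1391.

$2.14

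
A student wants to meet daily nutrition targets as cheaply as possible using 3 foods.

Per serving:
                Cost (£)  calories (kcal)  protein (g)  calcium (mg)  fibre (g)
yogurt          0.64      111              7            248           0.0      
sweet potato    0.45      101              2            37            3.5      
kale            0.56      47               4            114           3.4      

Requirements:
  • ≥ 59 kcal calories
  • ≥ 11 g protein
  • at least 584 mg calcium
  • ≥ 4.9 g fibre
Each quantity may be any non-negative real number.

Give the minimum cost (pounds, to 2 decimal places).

£1.89

Treat it as an LP. Let x1 = servings of yogurt, x2 = servings of sweet potato, x3 = servings of kale.
Minimize 0.64x1 + 0.45x2 + 0.56x3 s.t.:
  111x1 + 101x2 + 47x3 ≥ 59   (calories)
  7x1 + 2x2 + 4x3 ≥ 11   (protein)
  248x1 + 37x2 + 114x3 ≥ 584   (calcium)
  3.5x2 + 3.4x3 ≥ 4.9   (fibre)
  x1, x2, x3 ≥ 0.
The cheapest feasible vertex uses only yogurt, kale; sweet potato is not used. There the calcium and fibre constraints are tight.
Solving gives x1 = 1.692, x3 = 1.441.
Cost = 0.64·1.692 + 0.56·1.441 = 1.8898.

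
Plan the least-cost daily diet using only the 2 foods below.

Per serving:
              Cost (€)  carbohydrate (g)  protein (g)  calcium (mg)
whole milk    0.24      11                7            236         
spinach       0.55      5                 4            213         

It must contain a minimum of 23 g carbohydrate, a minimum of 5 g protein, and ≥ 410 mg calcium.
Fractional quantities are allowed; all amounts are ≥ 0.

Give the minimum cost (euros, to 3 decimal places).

Let x1 = servings of whole milk, x2 = servings of spinach.
min 0.24x1 + 0.55x2 subject to:
  11x1 + 5x2 ≥ 23   (carbohydrate)
  7x1 + 4x2 ≥ 5   (protein)
  236x1 + 213x2 ≥ 410   (calcium)
  x1, x2 ≥ 0.
At the optimum only whole milk is positive (spinach = 0). Binding constraint: carbohydrate.
Solving gives x1 = 2.091.
Hence cost = 0.24·2.091 = €0.50184.

€0.502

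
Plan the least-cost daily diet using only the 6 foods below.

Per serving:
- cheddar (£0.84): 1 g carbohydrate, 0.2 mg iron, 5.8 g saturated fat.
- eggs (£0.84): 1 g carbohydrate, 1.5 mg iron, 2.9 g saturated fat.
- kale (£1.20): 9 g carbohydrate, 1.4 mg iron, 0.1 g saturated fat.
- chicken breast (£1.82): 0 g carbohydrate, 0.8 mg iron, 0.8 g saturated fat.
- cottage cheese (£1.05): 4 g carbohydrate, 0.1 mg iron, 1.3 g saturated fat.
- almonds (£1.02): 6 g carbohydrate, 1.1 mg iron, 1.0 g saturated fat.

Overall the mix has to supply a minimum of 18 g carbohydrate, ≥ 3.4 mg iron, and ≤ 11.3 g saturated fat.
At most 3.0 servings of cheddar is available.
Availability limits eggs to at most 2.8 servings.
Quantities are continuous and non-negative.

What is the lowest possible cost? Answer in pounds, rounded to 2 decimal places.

£2.72

Treat it as an LP. Let x1 = servings of cheddar, x2 = servings of eggs, x3 = servings of kale, x4 = servings of chicken breast, x5 = servings of cottage cheese, x6 = servings of almonds.
Minimize 0.84x1 + 0.84x2 + 1.2x3 + 1.82x4 + 1.05x5 + 1.02x6 subject to:
  1x1 + 1x2 + 9x3 + 4x5 + 6x6 ≥ 18   (carbohydrate)
  0.2x1 + 1.5x2 + 1.4x3 + 0.8x4 + 0.1x5 + 1.1x6 ≥ 3.4   (iron)
  5.8x1 + 2.9x2 + 0.1x3 + 0.8x4 + 1.3x5 + 1x6 ≤ 11.3   (saturated fat)
  x1 ≤ 3
  x2 ≤ 2.8
  x1, x2, x3, x4, x5, x6 ≥ 0.
The minimum-cost mix takes nothing from cheddar, chicken breast, cottage cheese, almonds — only eggs, kale. Binding constraints: carbohydrate and iron.
So eggs = 0.44628 servings, kale = 1.9504 servings.
Objective = 0.84·0.44628 + 1.2·1.9504 = 2.7154.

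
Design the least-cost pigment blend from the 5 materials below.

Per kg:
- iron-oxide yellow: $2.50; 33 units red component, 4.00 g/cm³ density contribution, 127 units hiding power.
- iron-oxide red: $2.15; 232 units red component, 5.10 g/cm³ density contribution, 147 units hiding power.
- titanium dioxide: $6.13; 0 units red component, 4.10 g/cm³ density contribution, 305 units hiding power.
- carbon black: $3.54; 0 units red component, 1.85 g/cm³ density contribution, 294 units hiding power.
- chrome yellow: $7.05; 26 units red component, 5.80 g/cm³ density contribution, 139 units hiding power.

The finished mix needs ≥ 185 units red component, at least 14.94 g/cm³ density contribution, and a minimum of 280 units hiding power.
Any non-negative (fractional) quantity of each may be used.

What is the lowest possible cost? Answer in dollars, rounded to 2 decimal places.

Treat it as an LP. Let x1 = kg of iron-oxide yellow, x2 = kg of iron-oxide red, x3 = kg of titanium dioxide, x4 = kg of carbon black, x5 = kg of chrome yellow.
min 2.5x1 + 2.15x2 + 6.13x3 + 3.54x4 + 7.05x5 s.t.:
  33x1 + 232x2 + 26x5 ≥ 185   (red component)
  4x1 + 5.1x2 + 4.1x3 + 1.85x4 + 5.8x5 ≥ 14.94   (density contribution)
  127x1 + 147x2 + 305x3 + 294x4 + 139x5 ≥ 280   (hiding power)
  x1, x2, x3, x4, x5 ≥ 0.
The cheapest feasible vertex uses only iron-oxide red; iron-oxide yellow, titanium dioxide, carbon black, chrome yellow are not used. The density contribution requirement is met with equality.
Optimal quantities: iron-oxide red = 2.929 kg.
Objective = 2.15·2.929 = 6.2974.

$6.30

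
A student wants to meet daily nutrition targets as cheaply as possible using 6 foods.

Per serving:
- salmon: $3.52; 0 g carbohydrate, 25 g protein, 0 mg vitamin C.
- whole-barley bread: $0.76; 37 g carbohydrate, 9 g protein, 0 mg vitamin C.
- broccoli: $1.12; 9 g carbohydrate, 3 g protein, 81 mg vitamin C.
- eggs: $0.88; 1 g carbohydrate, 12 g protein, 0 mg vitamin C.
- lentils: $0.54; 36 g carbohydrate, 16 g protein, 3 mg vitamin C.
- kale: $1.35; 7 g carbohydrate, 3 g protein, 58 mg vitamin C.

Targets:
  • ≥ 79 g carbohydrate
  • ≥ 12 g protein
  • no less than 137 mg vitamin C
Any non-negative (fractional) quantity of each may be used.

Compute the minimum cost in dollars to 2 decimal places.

$2.79

Let x1 = servings of salmon, x2 = servings of whole-barley bread, x3 = servings of broccoli, x4 = servings of eggs, x5 = servings of lentils, x6 = servings of kale.
Minimize 3.52x1 + 0.76x2 + 1.12x3 + 0.88x4 + 0.54x5 + 1.35x6 s.t.:
  37x2 + 9x3 + 1x4 + 36x5 + 7x6 ≥ 79   (carbohydrate)
  25x1 + 9x2 + 3x3 + 12x4 + 16x5 + 3x6 ≥ 12   (protein)
  81x3 + 3x5 + 58x6 ≥ 137   (vitamin C)
  x1, x2, x3, x4, x5, x6 ≥ 0.
The optimal basis is {broccoli, lentils}; salmon, whole-barley bread, eggs, kale drop out. The carbohydrate and vitamin C requirements are met with equality.
So broccoli = 1.625 servings, lentils = 1.788 servings.
Objective = 1.12·1.625 + 0.54·1.788 = 2.7855.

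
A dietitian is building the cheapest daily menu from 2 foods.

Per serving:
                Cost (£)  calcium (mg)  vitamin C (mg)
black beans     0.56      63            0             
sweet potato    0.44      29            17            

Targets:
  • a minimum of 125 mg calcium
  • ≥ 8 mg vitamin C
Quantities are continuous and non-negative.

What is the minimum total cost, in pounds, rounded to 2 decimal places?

£1.20

Set it up as a linear program. Let x1 = servings of black beans, x2 = servings of sweet potato.
Minimize 0.56x1 + 0.44x2 with:
  63x1 + 29x2 ≥ 125   (calcium)
  17x2 ≥ 8   (vitamin C)
  x1, x2 ≥ 0.
Both inputs are positive at the optimum. Binding constraints: calcium and vitamin C.
Solving gives x1 = 1.768, x2 = 0.4706.
Cost = 0.56·1.768 + 0.44·0.4706 = 1.1971.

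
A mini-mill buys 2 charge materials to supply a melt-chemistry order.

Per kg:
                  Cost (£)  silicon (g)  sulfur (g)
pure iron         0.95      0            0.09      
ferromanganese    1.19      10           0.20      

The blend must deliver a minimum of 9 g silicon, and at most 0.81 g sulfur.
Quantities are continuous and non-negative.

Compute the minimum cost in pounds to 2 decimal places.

£1.07

Let x1 = kg of pure iron, x2 = kg of ferromanganese.
Minimize 0.95x1 + 1.19x2 subject to:
  10x2 ≥ 9   (silicon)
  0.09x1 + 0.2x2 ≤ 0.81   (sulfur)
  x1, x2 ≥ 0.
The minimum-cost mix takes nothing from pure iron — only ferromanganese. There the silicon constraint is tight.
So ferromanganese = 0.9 kg.
Objective = 1.19·0.9 = 1.0710.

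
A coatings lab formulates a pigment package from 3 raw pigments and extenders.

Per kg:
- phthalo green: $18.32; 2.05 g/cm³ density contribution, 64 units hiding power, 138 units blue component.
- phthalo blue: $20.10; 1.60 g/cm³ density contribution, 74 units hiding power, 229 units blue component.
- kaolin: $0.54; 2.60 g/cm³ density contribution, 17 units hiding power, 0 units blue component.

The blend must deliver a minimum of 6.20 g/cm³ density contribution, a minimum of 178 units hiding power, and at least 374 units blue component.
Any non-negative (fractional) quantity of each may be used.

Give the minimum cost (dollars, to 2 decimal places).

Let x1 = kg of phthalo green, x2 = kg of phthalo blue, x3 = kg of kaolin.
min 18.32x1 + 20.1x2 + 0.54x3 s.t.:
  2.05x1 + 1.6x2 + 2.6x3 ≥ 6.2   (density contribution)
  64x1 + 74x2 + 17x3 ≥ 178   (hiding power)
  138x1 + 229x2 ≥ 374   (blue component)
  x1, x2, x3 ≥ 0.
The minimum-cost mix takes nothing from phthalo green — only phthalo blue, kaolin. The hiding power and blue component requirements are met with equality.
Solving gives x2 = 1.633, x3 = 3.361.
Total cost: 20.1·1.633 + 0.54·3.361 = 34.6382.

$34.64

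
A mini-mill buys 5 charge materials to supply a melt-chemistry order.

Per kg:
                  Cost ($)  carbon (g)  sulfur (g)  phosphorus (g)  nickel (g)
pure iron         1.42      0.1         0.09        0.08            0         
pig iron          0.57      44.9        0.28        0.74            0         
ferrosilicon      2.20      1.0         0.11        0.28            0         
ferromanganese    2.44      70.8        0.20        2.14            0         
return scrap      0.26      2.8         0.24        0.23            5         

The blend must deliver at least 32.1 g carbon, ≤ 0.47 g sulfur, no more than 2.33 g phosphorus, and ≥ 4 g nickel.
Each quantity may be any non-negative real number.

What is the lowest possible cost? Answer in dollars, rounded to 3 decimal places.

$0.587

Set it up as a linear program. Let x1 = kg of pure iron, x2 = kg of pig iron, x3 = kg of ferrosilicon, x4 = kg of ferromanganese, x5 = kg of return scrap.
min 1.42x1 + 0.57x2 + 2.2x3 + 2.44x4 + 0.26x5 s.t.:
  0.1x1 + 44.9x2 + 1x3 + 70.8x4 + 2.8x5 ≥ 32.1   (carbon)
  0.09x1 + 0.28x2 + 0.11x3 + 0.2x4 + 0.24x5 ≤ 0.47   (sulfur)
  0.08x1 + 0.74x2 + 0.28x3 + 2.14x4 + 0.23x5 ≤ 2.33   (phosphorus)
  5x5 ≥ 4   (nickel)
  x1, x2, x3, x4, x5 ≥ 0.
The optimal basis is {pig iron, return scrap}; pure iron, ferrosilicon, ferromanganese drop out. The carbon and nickel requirements are met with equality.
Optimal quantities: pig iron = 0.665 kg, return scrap = 0.8 kg.
Total cost: 0.57·0.665 + 0.26·0.8 = 0.58705.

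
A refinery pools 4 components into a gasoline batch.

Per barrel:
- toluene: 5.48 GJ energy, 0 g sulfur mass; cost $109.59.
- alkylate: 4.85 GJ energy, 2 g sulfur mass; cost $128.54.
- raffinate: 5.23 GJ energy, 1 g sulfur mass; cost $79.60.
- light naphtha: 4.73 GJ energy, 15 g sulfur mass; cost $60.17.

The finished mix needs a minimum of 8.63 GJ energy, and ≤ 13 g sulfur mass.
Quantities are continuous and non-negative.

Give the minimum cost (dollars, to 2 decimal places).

Let x1 = barrels of toluene, x2 = barrels of alkylate, x3 = barrels of raffinate, x4 = barrels of light naphtha.
Minimize 109.59x1 + 128.54x2 + 79.6x3 + 60.17x4 subject to:
  5.48x1 + 4.85x2 + 5.23x3 + 4.73x4 ≥ 8.63   (energy)
  2x2 + 1x3 + 15x4 ≤ 13   (sulfur mass)
  x1, x2, x3, x4 ≥ 0.
At the optimum only raffinate, light naphtha are positive (toluene, alkylate = 0). Binding constraints: energy and sulfur mass.
So raffinate = 0.9219 barrels, light naphtha = 0.8052 barrels.
Objective = 79.6·0.9219 + 60.17·0.8052 = 121.8321.

$121.83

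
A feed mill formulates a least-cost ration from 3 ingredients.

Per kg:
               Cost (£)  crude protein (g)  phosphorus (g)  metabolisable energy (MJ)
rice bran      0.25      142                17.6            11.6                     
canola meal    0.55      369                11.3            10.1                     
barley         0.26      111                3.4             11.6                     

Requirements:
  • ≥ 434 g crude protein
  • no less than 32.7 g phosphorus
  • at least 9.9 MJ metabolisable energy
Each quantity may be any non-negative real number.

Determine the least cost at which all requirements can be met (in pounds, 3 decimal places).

Let x1 = kg of rice bran, x2 = kg of canola meal, x3 = kg of barley.
Minimise 0.25x1 + 0.55x2 + 0.26x3 s.t.:
  142x1 + 369x2 + 111x3 ≥ 434   (crude protein)
  17.6x1 + 11.3x2 + 3.4x3 ≥ 32.7   (phosphorus)
  11.6x1 + 10.1x2 + 11.6x3 ≥ 9.9   (metabolisable energy)
  x1, x2, x3 ≥ 0.
The optimal basis is {rice bran, canola meal}; barley drops out. There the crude protein and phosphorus constraints are tight.
So rice bran = 1.465 kg, canola meal = 0.6125 kg.
Objective = 0.25·1.465 + 0.55·0.6125 = 0.70313.

£0.703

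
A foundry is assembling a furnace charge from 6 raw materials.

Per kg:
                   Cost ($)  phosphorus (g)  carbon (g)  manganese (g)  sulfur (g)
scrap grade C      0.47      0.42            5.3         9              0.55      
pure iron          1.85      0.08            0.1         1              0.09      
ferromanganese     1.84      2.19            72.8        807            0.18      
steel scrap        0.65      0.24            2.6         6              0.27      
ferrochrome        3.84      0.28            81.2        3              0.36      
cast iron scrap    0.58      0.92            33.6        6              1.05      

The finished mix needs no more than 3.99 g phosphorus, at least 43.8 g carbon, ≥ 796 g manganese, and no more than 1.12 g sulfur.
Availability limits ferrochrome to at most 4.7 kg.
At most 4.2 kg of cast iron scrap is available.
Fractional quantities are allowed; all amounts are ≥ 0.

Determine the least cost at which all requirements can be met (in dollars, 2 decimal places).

$1.81

Let x1 = kg of scrap grade C, x2 = kg of pure iron, x3 = kg of ferromanganese, x4 = kg of steel scrap, x5 = kg of ferrochrome, x6 = kg of cast iron scrap.
Minimise 0.47x1 + 1.85x2 + 1.84x3 + 0.65x4 + 3.84x5 + 0.58x6 s.t.:
  0.42x1 + 0.08x2 + 2.19x3 + 0.24x4 + 0.28x5 + 0.92x6 ≤ 3.99   (phosphorus)
  5.3x1 + 0.1x2 + 72.8x3 + 2.6x4 + 81.2x5 + 33.6x6 ≥ 43.8   (carbon)
  9x1 + 1x2 + 807x3 + 6x4 + 3x5 + 6x6 ≥ 796   (manganese)
  0.55x1 + 0.09x2 + 0.18x3 + 0.27x4 + 0.36x5 + 1.05x6 ≤ 1.12   (sulfur)
  x5 ≤ 4.7
  x6 ≤ 4.2
  x1, x2, x3, x4, x5, x6 ≥ 0.
The optimal basis is {ferromanganese}; scrap grade C, pure iron, steel scrap, ferrochrome, cast iron scrap drop out. There the manganese constraint is tight.
So ferromanganese = 0.9864 kg.
Total cost: 1.84·0.9864 = 1.81498.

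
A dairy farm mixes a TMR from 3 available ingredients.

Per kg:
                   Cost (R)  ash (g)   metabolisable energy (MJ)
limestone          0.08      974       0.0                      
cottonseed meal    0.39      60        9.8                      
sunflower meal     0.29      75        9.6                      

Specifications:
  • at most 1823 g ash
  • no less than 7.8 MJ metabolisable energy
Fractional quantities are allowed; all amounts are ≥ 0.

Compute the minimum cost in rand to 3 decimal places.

Let x1 = kg of limestone, x2 = kg of cottonseed meal, x3 = kg of sunflower meal.
Minimize 0.08x1 + 0.39x2 + 0.29x3 subject to:
  974x1 + 60x2 + 75x3 ≤ 1823   (ash)
  9.8x2 + 9.6x3 ≥ 7.8   (metabolisable energy)
  x1, x2, x3 ≥ 0.
The minimum-cost mix takes nothing from limestone, cottonseed meal — only sunflower meal. Binding constraint: metabolisable energy.
Solving gives x3 = 0.8125.
Total cost: 0.29·0.8125 = 0.23563.

R0.236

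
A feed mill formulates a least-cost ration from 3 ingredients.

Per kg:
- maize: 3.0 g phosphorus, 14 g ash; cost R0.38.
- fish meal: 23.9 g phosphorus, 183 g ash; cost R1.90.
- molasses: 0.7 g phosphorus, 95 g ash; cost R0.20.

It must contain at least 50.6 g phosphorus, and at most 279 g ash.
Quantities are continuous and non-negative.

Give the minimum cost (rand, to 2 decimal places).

R5.73

Treat it as an LP. Let x1 = kg of maize, x2 = kg of fish meal, x3 = kg of molasses.
Minimize 0.38x1 + 1.9x2 + 0.2x3 with:
  3x1 + 23.9x2 + 0.7x3 ≥ 50.6   (phosphorus)
  14x1 + 183x2 + 95x3 ≤ 279   (ash)
  x1, x2, x3 ≥ 0.
The optimal basis is {maize, fish meal}; molasses drops out. There the phosphorus and ash constraints are tight.
Solving gives x1 = 12.09, x2 = 0.5998.
Hence cost = 0.38·12.09 + 1.9·0.5998 = R5.7338.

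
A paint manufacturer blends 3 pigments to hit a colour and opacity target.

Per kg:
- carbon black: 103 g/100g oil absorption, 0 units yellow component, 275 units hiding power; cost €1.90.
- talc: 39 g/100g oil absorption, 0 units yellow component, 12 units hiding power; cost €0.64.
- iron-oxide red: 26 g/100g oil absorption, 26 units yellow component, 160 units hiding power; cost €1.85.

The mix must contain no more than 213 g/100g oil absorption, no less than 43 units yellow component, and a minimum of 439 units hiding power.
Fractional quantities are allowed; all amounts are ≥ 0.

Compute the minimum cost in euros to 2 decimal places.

Treat it as an LP. Let x1 = kg of carbon black, x2 = kg of talc, x3 = kg of iron-oxide red.
Minimize 1.9x1 + 0.64x2 + 1.85x3 s.t.:
  103x1 + 39x2 + 26x3 ≤ 213   (oil absorption)
  26x3 ≥ 43   (yellow component)
  275x1 + 12x2 + 160x3 ≥ 439   (hiding power)
  x1, x2, x3 ≥ 0.
At the optimum only carbon black, iron-oxide red are positive (talc = 0). The yellow component and hiding power requirements are met with equality.
So carbon black = 0.6341 kg, iron-oxide red = 1.654 kg.
Cost = 1.9·0.6341 + 1.85·1.654 = 4.2647.

€4.26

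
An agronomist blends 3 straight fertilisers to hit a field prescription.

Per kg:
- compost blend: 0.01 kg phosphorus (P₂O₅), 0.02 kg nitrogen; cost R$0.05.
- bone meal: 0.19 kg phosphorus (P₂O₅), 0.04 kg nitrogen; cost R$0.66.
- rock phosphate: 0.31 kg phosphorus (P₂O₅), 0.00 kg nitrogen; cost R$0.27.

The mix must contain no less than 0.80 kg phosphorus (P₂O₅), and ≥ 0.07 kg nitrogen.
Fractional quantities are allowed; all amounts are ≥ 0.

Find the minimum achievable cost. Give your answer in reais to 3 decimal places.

R$0.841

Let x1 = kg of compost blend, x2 = kg of bone meal, x3 = kg of rock phosphate.
min 0.05x1 + 0.66x2 + 0.27x3 s.t.:
  0.01x1 + 0.19x2 + 0.31x3 ≥ 0.8   (phosphorus (P₂O₅))
  0.02x1 + 0.04x2 ≥ 0.07   (nitrogen)
  x1, x2, x3 ≥ 0.
The minimum-cost mix takes nothing from bone meal — only compost blend, rock phosphate. The phosphorus (P₂O₅) and nitrogen requirements are met with equality.
Optimal quantities: compost blend = 3.5 kg, rock phosphate = 2.468 kg.
Hence cost = 0.05·3.5 + 0.27·2.468 = R$0.84136.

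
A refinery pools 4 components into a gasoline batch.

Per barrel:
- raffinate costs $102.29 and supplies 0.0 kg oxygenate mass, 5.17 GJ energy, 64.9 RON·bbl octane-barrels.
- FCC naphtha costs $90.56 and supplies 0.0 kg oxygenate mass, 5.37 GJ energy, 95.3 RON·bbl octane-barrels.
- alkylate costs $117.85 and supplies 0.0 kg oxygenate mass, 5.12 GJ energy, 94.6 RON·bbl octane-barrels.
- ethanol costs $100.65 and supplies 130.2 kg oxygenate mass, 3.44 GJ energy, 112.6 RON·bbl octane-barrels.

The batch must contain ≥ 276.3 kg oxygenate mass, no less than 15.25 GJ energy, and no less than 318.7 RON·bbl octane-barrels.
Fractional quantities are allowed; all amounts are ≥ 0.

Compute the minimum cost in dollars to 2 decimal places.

$347.66

Let x1 = barrels of raffinate, x2 = barrels of FCC naphtha, x3 = barrels of alkylate, x4 = barrels of ethanol.
Minimise 102.29x1 + 90.56x2 + 117.85x3 + 100.65x4 with:
  130.2x4 ≥ 276.3   (oxygenate mass)
  5.17x1 + 5.37x2 + 5.12x3 + 3.44x4 ≥ 15.25   (energy)
  64.9x1 + 95.3x2 + 94.6x3 + 112.6x4 ≥ 318.7   (octane-barrels)
  x1, x2, x3, x4 ≥ 0.
The cheapest feasible vertex uses only FCC naphtha, ethanol; raffinate, alkylate are not used. The oxygenate mass and energy requirements are met with equality.
Optimal quantities: FCC naphtha = 1.48043 barrels, ethanol = 2.12212 barrels.
Objective = 90.56·1.48043 + 100.65·2.12212 = 347.6591.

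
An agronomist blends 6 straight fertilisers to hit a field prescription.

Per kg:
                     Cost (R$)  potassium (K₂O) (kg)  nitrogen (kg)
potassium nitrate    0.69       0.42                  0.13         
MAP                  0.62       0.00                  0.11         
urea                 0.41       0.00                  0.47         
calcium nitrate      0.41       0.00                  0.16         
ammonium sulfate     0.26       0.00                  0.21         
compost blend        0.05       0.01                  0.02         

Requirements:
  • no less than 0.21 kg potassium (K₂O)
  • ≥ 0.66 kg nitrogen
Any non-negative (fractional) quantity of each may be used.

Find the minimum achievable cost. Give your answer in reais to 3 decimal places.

R$0.864

Treat it as an LP. Let x1 = kg of potassium nitrate, x2 = kg of MAP, x3 = kg of urea, x4 = kg of calcium nitrate, x5 = kg of ammonium sulfate, x6 = kg of compost blend.
Minimize 0.69x1 + 0.62x2 + 0.41x3 + 0.41x4 + 0.26x5 + 0.05x6 s.t.:
  0.42x1 + 0.01x6 ≥ 0.21   (potassium (K₂O))
  0.13x1 + 0.11x2 + 0.47x3 + 0.16x4 + 0.21x5 + 0.02x6 ≥ 0.66   (nitrogen)
  x1, x2, x3, x4, x5, x6 ≥ 0.
At the optimum only potassium nitrate, urea are positive (MAP, calcium nitrate, ammonium sulfate, compost blend = 0). The potassium (K₂O) and nitrogen requirements are met with equality.
That vertex is x1 = 0.5, x3 = 1.266.
Total cost: 0.69·0.5 + 0.41·1.266 = 0.86406.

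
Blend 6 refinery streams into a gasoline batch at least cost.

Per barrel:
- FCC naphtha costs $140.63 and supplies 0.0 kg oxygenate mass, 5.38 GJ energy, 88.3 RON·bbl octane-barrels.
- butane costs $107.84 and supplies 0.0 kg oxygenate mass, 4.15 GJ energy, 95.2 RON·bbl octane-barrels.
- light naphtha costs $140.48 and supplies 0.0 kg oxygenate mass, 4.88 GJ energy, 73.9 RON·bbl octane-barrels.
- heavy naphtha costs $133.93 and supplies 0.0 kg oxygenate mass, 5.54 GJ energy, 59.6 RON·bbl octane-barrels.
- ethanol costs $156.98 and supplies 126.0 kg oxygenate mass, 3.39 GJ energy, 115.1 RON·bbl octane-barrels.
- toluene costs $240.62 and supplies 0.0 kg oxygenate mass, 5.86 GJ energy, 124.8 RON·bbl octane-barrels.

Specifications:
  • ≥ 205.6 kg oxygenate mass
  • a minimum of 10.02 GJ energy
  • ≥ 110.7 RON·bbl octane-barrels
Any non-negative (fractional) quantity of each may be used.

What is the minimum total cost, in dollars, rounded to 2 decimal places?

Let x1 = barrels of FCC naphtha, x2 = barrels of butane, x3 = barrels of light naphtha, x4 = barrels of heavy naphtha, x5 = barrels of ethanol, x6 = barrels of toluene.
Minimise 140.63x1 + 107.84x2 + 140.48x3 + 133.93x4 + 156.98x5 + 240.62x6 with:
  126x5 ≥ 205.6   (oxygenate mass)
  5.38x1 + 4.15x2 + 4.88x3 + 5.54x4 + 3.39x5 + 5.86x6 ≥ 10.02   (energy)
  88.3x1 + 95.2x2 + 73.9x3 + 59.6x4 + 115.1x5 + 124.8x6 ≥ 110.7   (octane-barrels)
  x1, x2, x3, x4, x5, x6 ≥ 0.
The cheapest feasible vertex uses only heavy naphtha, ethanol; FCC naphtha, butane, light naphtha, toluene are not used. There the oxygenate mass and energy constraints are tight.
Optimal quantities: heavy naphtha = 0.810177 barrels, ethanol = 1.63175 barrels.
Total cost: 133.93·0.810177 + 156.98·1.63175 = 364.6591.

$364.66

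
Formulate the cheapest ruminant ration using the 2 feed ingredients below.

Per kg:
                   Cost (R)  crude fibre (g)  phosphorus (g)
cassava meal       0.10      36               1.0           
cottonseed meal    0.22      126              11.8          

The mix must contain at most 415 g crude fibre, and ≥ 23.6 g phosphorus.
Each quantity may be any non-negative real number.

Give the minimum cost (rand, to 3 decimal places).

R0.440

Let x1 = kg of cassava meal, x2 = kg of cottonseed meal.
Minimise 0.1x1 + 0.22x2 with:
  36x1 + 126x2 ≤ 415   (crude fibre)
  1x1 + 11.8x2 ≥ 23.6   (phosphorus)
  x1, x2 ≥ 0.
At the optimum only cottonseed meal is positive (cassava meal = 0). There the phosphorus constraint is tight.
Solving gives x2 = 2.
Hence cost = 0.22·2 = R0.44000.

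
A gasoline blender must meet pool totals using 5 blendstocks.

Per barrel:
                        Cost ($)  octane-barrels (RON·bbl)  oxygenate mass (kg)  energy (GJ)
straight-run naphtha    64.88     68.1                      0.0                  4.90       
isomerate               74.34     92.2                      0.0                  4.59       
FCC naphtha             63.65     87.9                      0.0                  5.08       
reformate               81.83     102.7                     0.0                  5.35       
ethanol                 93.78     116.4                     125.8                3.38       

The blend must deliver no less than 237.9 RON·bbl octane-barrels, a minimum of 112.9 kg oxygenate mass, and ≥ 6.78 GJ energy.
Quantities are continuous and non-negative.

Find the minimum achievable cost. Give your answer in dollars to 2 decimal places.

Let x1 = barrels of straight-run naphtha, x2 = barrels of isomerate, x3 = barrels of FCC naphtha, x4 = barrels of reformate, x5 = barrels of ethanol.
Minimize 64.88x1 + 74.34x2 + 63.65x3 + 81.83x4 + 93.78x5 subject to:
  68.1x1 + 92.2x2 + 87.9x3 + 102.7x4 + 116.4x5 ≥ 237.9   (octane-barrels)
  125.8x5 ≥ 112.9   (oxygenate mass)
  4.9x1 + 4.59x2 + 5.08x3 + 5.35x4 + 3.38x5 ≥ 6.78   (energy)
  x1, x2, x3, x4, x5 ≥ 0.
At the optimum only FCC naphtha, ethanol are positive (straight-run naphtha, isomerate, reformate = 0). There the octane-barrels and oxygenate mass constraints are tight.
So FCC naphtha = 1.518 barrels, ethanol = 0.8975 barrels.
Hence cost = 63.65·1.518 + 93.78·0.8975 = $180.7883.

$180.79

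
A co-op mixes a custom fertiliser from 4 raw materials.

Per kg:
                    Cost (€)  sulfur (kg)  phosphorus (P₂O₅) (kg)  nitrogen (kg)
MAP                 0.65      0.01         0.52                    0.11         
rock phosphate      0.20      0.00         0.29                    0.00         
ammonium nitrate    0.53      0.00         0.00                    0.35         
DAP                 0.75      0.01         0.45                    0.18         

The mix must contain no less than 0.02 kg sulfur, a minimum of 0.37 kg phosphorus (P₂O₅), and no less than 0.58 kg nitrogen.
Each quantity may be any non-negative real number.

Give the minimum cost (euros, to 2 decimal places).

Let x1 = kg of MAP, x2 = kg of rock phosphate, x3 = kg of ammonium nitrate, x4 = kg of DAP.
min 0.65x1 + 0.2x2 + 0.53x3 + 0.75x4 s.t.:
  0.01x1 + 0.01x4 ≥ 0.02   (sulfur)
  0.52x1 + 0.29x2 + 0.45x4 ≥ 0.37   (phosphorus (P₂O₅))
  0.11x1 + 0.35x3 + 0.18x4 ≥ 0.58   (nitrogen)
  x1, x2, x3, x4 ≥ 0.
At the optimum only ammonium nitrate, DAP are positive (MAP, rock phosphate = 0). There the sulfur and nitrogen constraints are tight.
Optimal quantities: ammonium nitrate = 0.6286 kg, DAP = 2 kg.
Total cost: 0.53·0.6286 + 0.75·2 = 1.8332.

€1.83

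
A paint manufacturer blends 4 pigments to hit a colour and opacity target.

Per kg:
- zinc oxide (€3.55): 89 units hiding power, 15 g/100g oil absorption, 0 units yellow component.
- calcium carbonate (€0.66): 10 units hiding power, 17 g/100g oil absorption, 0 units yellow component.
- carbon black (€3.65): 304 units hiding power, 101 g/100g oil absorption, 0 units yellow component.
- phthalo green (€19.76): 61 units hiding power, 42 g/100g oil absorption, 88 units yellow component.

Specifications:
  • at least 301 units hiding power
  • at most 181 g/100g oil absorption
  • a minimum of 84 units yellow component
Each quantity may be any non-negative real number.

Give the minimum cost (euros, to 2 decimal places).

€21.78

Let x1 = kg of zinc oxide, x2 = kg of calcium carbonate, x3 = kg of carbon black, x4 = kg of phthalo green.
min 3.55x1 + 0.66x2 + 3.65x3 + 19.76x4 subject to:
  89x1 + 10x2 + 304x3 + 61x4 ≥ 301   (hiding power)
  15x1 + 17x2 + 101x3 + 42x4 ≤ 181   (oil absorption)
  88x4 ≥ 84   (yellow component)
  x1, x2, x3, x4 ≥ 0.
The optimal basis is {carbon black, phthalo green}; zinc oxide, calcium carbonate drop out. Binding constraints: hiding power and yellow component.
Solving gives x3 = 0.7986, x4 = 0.9545.
Total cost: 3.65·0.7986 + 19.76·0.9545 = 21.7758.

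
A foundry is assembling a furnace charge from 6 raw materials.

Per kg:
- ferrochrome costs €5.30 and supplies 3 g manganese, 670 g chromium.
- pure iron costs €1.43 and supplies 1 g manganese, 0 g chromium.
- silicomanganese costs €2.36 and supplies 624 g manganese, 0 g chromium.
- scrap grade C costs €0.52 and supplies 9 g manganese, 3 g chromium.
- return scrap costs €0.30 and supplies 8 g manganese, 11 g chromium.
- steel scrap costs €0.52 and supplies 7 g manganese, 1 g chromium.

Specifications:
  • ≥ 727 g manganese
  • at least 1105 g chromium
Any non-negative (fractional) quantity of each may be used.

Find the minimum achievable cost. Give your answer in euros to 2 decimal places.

Let x1 = kg of ferrochrome, x2 = kg of pure iron, x3 = kg of silicomanganese, x4 = kg of scrap grade C, x5 = kg of return scrap, x6 = kg of steel scrap.
min 5.3x1 + 1.43x2 + 2.36x3 + 0.52x4 + 0.3x5 + 0.52x6 s.t.:
  3x1 + 1x2 + 624x3 + 9x4 + 8x5 + 7x6 ≥ 727   (manganese)
  670x1 + 3x4 + 11x5 + 1x6 ≥ 1105   (chromium)
  x1, x2, x3, x4, x5, x6 ≥ 0.
The minimum-cost mix takes nothing from pure iron, scrap grade C, return scrap, steel scrap — only ferrochrome, silicomanganese. There the manganese and chromium constraints are tight.
Optimal quantities: ferrochrome = 1.649 kg, silicomanganese = 1.157 kg.
Objective = 5.3·1.649 + 2.36·1.157 = 11.4702.

€11.47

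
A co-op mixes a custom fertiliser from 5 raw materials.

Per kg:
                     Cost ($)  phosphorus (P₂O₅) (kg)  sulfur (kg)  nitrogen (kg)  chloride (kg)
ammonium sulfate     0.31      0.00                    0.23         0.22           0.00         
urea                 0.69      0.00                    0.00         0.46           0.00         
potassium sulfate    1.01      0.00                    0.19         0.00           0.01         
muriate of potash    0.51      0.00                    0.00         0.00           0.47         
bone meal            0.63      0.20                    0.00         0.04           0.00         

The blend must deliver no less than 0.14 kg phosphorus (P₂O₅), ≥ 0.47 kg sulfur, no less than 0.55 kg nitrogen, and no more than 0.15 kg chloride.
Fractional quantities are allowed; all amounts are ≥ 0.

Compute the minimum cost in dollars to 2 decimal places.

$1.18

Set it up as a linear program. Let x1 = kg of ammonium sulfate, x2 = kg of urea, x3 = kg of potassium sulfate, x4 = kg of muriate of potash, x5 = kg of bone meal.
min 0.31x1 + 0.69x2 + 1.01x3 + 0.51x4 + 0.63x5 subject to:
  0.2x5 ≥ 0.14   (phosphorus (P₂O₅))
  0.23x1 + 0.19x3 ≥ 0.47   (sulfur)
  0.22x1 + 0.46x2 + 0.04x5 ≥ 0.55   (nitrogen)
  0.01x3 + 0.47x4 ≤ 0.15   (chloride)
  x1, x2, x3, x4, x5 ≥ 0.
The optimal basis is {ammonium sulfate, bone meal}; urea, potassium sulfate, muriate of potash drop out. The phosphorus (P₂O₅) and nitrogen requirements are met with equality.
So ammonium sulfate = 2.373 kg, bone meal = 0.7 kg.
Objective = 0.31·2.373 + 0.63·0.7 = 1.1766.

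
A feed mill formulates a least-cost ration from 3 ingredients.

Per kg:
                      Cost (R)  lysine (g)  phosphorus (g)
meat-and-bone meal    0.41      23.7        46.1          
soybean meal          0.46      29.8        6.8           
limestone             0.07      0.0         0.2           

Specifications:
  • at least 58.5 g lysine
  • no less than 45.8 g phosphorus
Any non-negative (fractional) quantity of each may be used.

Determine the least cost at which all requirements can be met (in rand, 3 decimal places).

Let x1 = kg of meat-and-bone meal, x2 = kg of soybean meal, x3 = kg of limestone.
Minimize 0.41x1 + 0.46x2 + 0.07x3 s.t.:
  23.7x1 + 29.8x2 ≥ 58.5   (lysine)
  46.1x1 + 6.8x2 + 0.2x3 ≥ 45.8   (phosphorus)
  x1, x2, x3 ≥ 0.
At the optimum only meat-and-bone meal, soybean meal are positive (limestone = 0). Binding constraints: lysine and phosphorus.
That vertex is x1 = 0.7975, x2 = 1.329.
Total cost: 0.41·0.7975 + 0.46·1.329 = 0.93832.

R0.938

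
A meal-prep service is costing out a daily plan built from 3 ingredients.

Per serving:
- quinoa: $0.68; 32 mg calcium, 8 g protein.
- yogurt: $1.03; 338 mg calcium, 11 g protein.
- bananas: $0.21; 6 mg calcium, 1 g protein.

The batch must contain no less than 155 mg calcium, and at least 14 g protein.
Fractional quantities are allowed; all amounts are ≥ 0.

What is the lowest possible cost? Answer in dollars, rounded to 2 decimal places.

Let x1 = servings of quinoa, x2 = servings of yogurt, x3 = servings of bananas.
Minimize 0.68x1 + 1.03x2 + 0.21x3 subject to:
  32x1 + 338x2 + 6x3 ≥ 155   (calcium)
  8x1 + 11x2 + 1x3 ≥ 14   (protein)
  x1, x2, x3 ≥ 0.
The optimal basis is {quinoa, yogurt}; bananas drops out. The calcium and protein requirements are met with equality.
Solving gives x1 = 1.287, x2 = 0.3367.
Objective = 0.68·1.287 + 1.03·0.3367 = 1.2220.

$1.22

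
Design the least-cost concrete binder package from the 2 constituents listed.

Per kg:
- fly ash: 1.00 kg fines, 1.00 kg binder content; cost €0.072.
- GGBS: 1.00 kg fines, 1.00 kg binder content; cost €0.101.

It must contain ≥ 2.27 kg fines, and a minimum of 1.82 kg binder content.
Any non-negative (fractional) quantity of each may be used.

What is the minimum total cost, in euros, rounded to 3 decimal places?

This is a linear program. Let x1 = kg of fly ash, x2 = kg of GGBS.
Minimize 0.072x1 + 0.101x2 s.t.:
  1x1 + 1x2 ≥ 2.27   (fines)
  1x1 + 1x2 ≥ 1.82   (binder content)
  x1, x2 ≥ 0.
At the optimum only fly ash is positive (GGBS = 0). There the fines constraint is tight.
That vertex is x1 = 2.27.
Hence cost = 0.072·2.27 = €0.16344.

€0.163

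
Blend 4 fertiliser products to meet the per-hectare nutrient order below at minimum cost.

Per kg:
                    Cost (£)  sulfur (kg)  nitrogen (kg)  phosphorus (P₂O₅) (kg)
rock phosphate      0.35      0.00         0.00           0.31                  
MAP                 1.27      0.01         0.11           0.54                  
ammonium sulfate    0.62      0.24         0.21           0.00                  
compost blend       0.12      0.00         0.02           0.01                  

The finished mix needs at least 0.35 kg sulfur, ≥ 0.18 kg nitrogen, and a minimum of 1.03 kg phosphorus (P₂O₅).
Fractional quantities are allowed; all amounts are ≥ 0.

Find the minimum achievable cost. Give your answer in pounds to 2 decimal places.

£2.07

Let x1 = kg of rock phosphate, x2 = kg of MAP, x3 = kg of ammonium sulfate, x4 = kg of compost blend.
Minimise 0.35x1 + 1.27x2 + 0.62x3 + 0.12x4 s.t.:
  0.01x2 + 0.24x3 ≥ 0.35   (sulfur)
  0.11x2 + 0.21x3 + 0.02x4 ≥ 0.18   (nitrogen)
  0.31x1 + 0.54x2 + 0.01x4 ≥ 1.03   (phosphorus (P₂O₅))
  x1, x2, x3, x4 ≥ 0.
The cheapest feasible vertex uses only rock phosphate, ammonium sulfate; MAP, compost blend are not used. Binding constraints: sulfur and phosphorus (P₂O₅).
So rock phosphate = 3.323 kg, ammonium sulfate = 1.458 kg.
Cost = 0.35·3.323 + 0.62·1.458 = 2.0670.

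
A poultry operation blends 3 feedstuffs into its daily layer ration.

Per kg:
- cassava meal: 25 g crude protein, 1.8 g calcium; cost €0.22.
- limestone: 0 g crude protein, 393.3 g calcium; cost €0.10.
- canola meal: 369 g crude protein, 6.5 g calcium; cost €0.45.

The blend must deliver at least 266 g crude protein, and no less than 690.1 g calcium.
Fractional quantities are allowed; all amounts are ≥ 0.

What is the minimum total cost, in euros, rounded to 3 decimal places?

Treat it as an LP. Let x1 = kg of cassava meal, x2 = kg of limestone, x3 = kg of canola meal.
min 0.22x1 + 0.1x2 + 0.45x3 s.t.:
  25x1 + 369x3 ≥ 266   (crude protein)
  1.8x1 + 393.3x2 + 6.5x3 ≥ 690.1   (calcium)
  x1, x2, x3 ≥ 0.
At the optimum only limestone, canola meal are positive (cassava meal = 0). The crude protein and calcium requirements are met with equality.
Solving gives x2 = 1.743, x3 = 0.7209.
Total cost: 0.1·1.743 + 0.45·0.7209 = 0.49871.

€0.499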